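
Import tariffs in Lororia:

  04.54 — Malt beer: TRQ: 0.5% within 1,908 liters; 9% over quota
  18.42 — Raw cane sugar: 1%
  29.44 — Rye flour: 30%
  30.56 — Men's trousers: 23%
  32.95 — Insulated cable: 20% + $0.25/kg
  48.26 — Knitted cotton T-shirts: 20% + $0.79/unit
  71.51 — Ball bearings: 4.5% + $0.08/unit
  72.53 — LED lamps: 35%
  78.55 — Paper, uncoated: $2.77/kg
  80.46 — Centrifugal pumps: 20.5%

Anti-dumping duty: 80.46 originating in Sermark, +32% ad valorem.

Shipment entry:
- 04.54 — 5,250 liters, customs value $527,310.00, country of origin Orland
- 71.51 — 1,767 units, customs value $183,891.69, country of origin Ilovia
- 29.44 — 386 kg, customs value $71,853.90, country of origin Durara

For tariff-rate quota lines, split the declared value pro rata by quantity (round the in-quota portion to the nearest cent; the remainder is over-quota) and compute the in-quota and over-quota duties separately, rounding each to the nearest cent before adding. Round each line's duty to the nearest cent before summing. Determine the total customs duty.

$61,141.20

Line 1 (04.54, Orland, 5,250 liters, $527,310.00):
Code 04.54 is under a tariff-rate quota (threshold 1,908 liters). In-quota: 1,908 liters at 0.5%; over-quota: 3,342 liters at 9%.
Pro-rata value split: in-quota = $527,310.00 × 1,908/5,250 = $191,639.52; over-quota = $527,310.00 − $191,639.52 = $335,670.48.
In-quota duty = $191,639.52 × 0.5% = $958.20. Over-quota duty = $335,670.48 × 9% = $30,210.34.
Line duty = $958.20 + $30,210.34 = $31,168.54.
Line 2 (71.51, Ilovia, 1,767 units, $183,891.69):
Base rate for 71.51 is 4.5% + $0.08/unit.
Duty = $183,891.69 × 4.5% + 1,767 × $0.08 = $8,416.49.
Line 3 (29.44, Durara, 386 kg, $71,853.90):
Base rate for 29.44 is 30%.
Duty = $71,853.90 × 30% = $21,556.17.
Total = $31,168.54 + $8,416.49 + $21,556.17 = $61,141.20.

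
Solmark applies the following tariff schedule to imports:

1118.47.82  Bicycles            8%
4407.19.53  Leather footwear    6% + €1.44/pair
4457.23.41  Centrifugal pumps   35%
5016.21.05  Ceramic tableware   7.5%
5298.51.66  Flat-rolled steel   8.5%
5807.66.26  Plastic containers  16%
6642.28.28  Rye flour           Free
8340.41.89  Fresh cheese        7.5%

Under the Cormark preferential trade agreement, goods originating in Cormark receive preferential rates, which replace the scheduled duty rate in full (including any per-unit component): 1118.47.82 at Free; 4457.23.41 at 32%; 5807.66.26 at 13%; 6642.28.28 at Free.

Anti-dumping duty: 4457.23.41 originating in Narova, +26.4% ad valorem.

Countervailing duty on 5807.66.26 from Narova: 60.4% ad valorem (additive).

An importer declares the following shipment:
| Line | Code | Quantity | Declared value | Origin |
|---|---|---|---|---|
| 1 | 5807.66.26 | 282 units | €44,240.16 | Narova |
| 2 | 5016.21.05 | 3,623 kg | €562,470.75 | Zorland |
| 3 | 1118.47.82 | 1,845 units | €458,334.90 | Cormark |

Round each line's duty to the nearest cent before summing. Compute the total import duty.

Line 1 (5807.66.26, Narova, 282 units, €44,240.16):
Base rate for 5807.66.26 is 16%.
5807.66.26 has an FTA preferential rate, but origin Narova is not Cormark; base rate stands.
Additional duty on 5807.66.26 from Narova: +60.4%. Applied ad valorem rate: 16% + 60.4% = 76.4%.
Duty = €44,240.16 × 76.4% = €33,799.48.
Line 2 (5016.21.05, Zorland, 3,623 kg, €562,470.75):
Base rate for 5016.21.05 is 7.5%.
Duty = €562,470.75 × 7.5% = €42,185.31.
Line 3 (1118.47.82, Cormark, 1,845 units, €458,334.90):
Base rate for 1118.47.82 is 8%.
Origin Cormark qualifies under the Solmark–Cormark agreement and 1118.47.82 is covered: preferential rate Free applies instead.
Duty = €458,334.90 × 0% = €0.00.
Total = €33,799.48 + €42,185.31 + €0.00 = €75,984.79.

€75,984.79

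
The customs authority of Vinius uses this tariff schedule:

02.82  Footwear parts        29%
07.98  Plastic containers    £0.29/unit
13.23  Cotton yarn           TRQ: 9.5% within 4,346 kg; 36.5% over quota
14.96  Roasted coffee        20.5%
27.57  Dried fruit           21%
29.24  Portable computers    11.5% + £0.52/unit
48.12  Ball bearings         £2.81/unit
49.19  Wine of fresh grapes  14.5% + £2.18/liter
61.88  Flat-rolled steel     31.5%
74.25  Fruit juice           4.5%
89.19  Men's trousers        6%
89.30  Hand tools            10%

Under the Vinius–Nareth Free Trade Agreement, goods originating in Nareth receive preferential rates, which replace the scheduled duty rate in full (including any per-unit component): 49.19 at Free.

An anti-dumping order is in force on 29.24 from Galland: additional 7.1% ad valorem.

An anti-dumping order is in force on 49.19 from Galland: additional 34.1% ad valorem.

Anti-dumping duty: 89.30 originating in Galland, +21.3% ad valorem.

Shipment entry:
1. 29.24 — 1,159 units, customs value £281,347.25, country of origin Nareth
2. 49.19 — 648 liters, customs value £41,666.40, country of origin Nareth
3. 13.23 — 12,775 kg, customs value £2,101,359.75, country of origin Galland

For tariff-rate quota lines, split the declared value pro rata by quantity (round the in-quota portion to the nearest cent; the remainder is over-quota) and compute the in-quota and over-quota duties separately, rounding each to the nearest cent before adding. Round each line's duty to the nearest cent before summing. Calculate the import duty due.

£606,938.07

Line 1 (29.24, Nareth, 1,159 units, £281,347.25):
Base rate for 29.24 is 11.5% + £0.52/unit.
Origin Nareth is the FTA partner but 29.24 is not on the preference list; base rate stands.
The additional-duty order on 29.24 targets Galland, not Nareth; it does not apply.
Duty = £281,347.25 × 11.5% + 1,159 × £0.52 = £32,957.61.
Line 2 (49.19, Nareth, 648 liters, £41,666.40):
Base rate for 49.19 is 14.5% + £2.18/liter.
Origin Nareth qualifies under the Vinius–Nareth agreement and 49.19 is covered: preferential rate Free applies instead.
The additional-duty order on 49.19 targets Galland, not Nareth; it does not apply.
Duty = £41,666.40 × 0% = £0.00.
Line 3 (13.23, Galland, 12,775 kg, £2,101,359.75):
Code 13.23 is under a tariff-rate quota (threshold 4,346 kg). In-quota: 4,346 kg at 9.5%; over-quota: 8,429 kg at 36.5%.
Pro-rata value split: in-quota = £2,101,359.75 × 4,346/12,775 = £714,873.54; over-quota = £2,101,359.75 − £714,873.54 = £1,386,486.21.
In-quota duty = £714,873.54 × 9.5% = £67,912.99. Over-quota duty = £1,386,486.21 × 36.5% = £506,067.47.
Line duty = £67,912.99 + £506,067.47 = £573,980.46.
Total = £32,957.61 + £0.00 + £573,980.46 = £606,938.07.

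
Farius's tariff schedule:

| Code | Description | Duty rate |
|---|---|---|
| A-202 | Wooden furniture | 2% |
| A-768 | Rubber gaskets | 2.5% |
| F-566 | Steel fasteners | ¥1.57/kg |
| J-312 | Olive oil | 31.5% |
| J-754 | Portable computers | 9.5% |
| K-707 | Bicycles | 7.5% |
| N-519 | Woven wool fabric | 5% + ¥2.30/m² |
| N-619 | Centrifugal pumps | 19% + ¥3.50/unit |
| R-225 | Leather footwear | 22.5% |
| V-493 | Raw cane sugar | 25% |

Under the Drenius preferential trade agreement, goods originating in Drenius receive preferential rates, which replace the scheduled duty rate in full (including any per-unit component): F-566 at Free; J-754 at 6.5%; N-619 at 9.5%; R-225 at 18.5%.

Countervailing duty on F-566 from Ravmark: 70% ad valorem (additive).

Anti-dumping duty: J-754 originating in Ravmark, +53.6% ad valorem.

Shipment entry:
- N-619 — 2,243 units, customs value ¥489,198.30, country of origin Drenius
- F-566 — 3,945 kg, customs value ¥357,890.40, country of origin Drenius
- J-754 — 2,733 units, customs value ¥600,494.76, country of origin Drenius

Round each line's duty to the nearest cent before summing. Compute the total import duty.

¥85,506.00

Line 1 (N-619, Drenius, 2,243 units, ¥489,198.30):
Base rate for N-619 is 19% + ¥3.50/unit.
Origin Drenius qualifies under the Farius–Drenius agreement and N-619 is covered: preferential rate 9.5% applies instead.
Duty = ¥489,198.30 × 9.5% = ¥46,473.84.
Line 2 (F-566, Drenius, 3,945 kg, ¥357,890.40):
Base rate for F-566 is ¥1.57/kg.
Origin Drenius qualifies under the Farius–Drenius agreement and F-566 is covered: preferential rate Free applies instead.
The additional-duty order on F-566 targets Ravmark, not Drenius; it does not apply.
Duty = ¥357,890.40 × 0% = ¥0.00.
Line 3 (J-754, Drenius, 2,733 units, ¥600,494.76):
Base rate for J-754 is 9.5%.
Origin Drenius qualifies under the Farius–Drenius agreement and J-754 is covered: preferential rate 6.5% applies instead.
The additional-duty order on J-754 targets Ravmark, not Drenius; it does not apply.
Duty = ¥600,494.76 × 6.5% = ¥39,032.16.
Total = ¥46,473.84 + ¥0.00 + ¥39,032.16 = ¥85,506.00.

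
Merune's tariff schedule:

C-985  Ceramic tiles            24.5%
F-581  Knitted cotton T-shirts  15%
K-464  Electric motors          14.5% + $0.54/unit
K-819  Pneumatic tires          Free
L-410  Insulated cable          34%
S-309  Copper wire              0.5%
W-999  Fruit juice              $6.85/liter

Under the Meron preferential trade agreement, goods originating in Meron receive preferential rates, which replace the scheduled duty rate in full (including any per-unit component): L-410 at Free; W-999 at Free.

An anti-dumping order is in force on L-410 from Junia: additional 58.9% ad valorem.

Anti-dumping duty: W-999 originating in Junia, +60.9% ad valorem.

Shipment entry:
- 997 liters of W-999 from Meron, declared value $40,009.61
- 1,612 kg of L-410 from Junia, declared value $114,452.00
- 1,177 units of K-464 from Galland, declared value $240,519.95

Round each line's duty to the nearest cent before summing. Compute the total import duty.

Line 1 (W-999, Meron, 997 liters, $40,009.61):
Base rate for W-999 is $6.85/liter.
Origin Meron qualifies under the Merune–Meron agreement and W-999 is covered: preferential rate Free applies instead.
The additional-duty order on W-999 targets Junia, not Meron; it does not apply.
Duty = $40,009.61 × 0% = $0.00.
Line 2 (L-410, Junia, 1,612 kg, $114,452.00):
Base rate for L-410 is 34%.
L-410 has an FTA preferential rate, but origin Junia is not Meron; base rate stands.
Additional duty on L-410 from Junia: +58.9%. Applied ad valorem rate: 34% + 58.9% = 92.9%.
Duty = $114,452.00 × 92.9% = $106,325.91.
Line 3 (K-464, Galland, 1,177 units, $240,519.95):
Base rate for K-464 is 14.5% + $0.54/unit.
Duty = $240,519.95 × 14.5% + 1,177 × $0.54 = $35,510.97.
Total = $0.00 + $106,325.91 + $35,510.97 = $141,836.88.

$141,836.88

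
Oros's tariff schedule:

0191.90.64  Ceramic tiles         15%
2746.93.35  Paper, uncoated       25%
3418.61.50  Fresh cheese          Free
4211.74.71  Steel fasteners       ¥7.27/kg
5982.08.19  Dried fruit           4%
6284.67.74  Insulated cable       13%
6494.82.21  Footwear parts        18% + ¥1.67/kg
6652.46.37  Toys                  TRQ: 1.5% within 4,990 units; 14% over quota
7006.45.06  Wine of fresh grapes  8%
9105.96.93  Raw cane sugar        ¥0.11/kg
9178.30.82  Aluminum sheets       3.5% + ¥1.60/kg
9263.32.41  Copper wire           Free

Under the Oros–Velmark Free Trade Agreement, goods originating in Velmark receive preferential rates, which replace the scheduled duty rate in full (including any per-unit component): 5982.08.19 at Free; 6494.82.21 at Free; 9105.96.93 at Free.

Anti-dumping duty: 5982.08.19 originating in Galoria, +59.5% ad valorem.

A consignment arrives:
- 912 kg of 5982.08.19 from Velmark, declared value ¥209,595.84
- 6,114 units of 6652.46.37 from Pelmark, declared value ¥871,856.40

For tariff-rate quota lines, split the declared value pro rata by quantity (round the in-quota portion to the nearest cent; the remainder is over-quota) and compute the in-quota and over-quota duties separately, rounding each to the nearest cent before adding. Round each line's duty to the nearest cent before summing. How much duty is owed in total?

¥33,113.15

Line 1 (5982.08.19, Velmark, 912 kg, ¥209,595.84):
Base rate for 5982.08.19 is 4%.
Origin Velmark qualifies under the Oros–Velmark agreement and 5982.08.19 is covered: preferential rate Free applies instead.
The additional-duty order on 5982.08.19 targets Galoria, not Velmark; it does not apply.
Duty = ¥209,595.84 × 0% = ¥0.00.
Line 2 (6652.46.37, Pelmark, 6,114 units, ¥871,856.40):
Code 6652.46.37 is under a tariff-rate quota (threshold 4,990 units). In-quota: 4,990 units at 1.5%; over-quota: 1,124 units at 14%.
Pro-rata value split: in-quota = ¥871,856.40 × 4,990/6,114 = ¥711,574.00; over-quota = ¥871,856.40 − ¥711,574.00 = ¥160,282.40.
In-quota duty = ¥711,574.00 × 1.5% = ¥10,673.61. Over-quota duty = ¥160,282.40 × 14% = ¥22,439.54.
Line duty = ¥10,673.61 + ¥22,439.54 = ¥33,113.15.
Total = ¥0.00 + ¥33,113.15 = ¥33,113.15.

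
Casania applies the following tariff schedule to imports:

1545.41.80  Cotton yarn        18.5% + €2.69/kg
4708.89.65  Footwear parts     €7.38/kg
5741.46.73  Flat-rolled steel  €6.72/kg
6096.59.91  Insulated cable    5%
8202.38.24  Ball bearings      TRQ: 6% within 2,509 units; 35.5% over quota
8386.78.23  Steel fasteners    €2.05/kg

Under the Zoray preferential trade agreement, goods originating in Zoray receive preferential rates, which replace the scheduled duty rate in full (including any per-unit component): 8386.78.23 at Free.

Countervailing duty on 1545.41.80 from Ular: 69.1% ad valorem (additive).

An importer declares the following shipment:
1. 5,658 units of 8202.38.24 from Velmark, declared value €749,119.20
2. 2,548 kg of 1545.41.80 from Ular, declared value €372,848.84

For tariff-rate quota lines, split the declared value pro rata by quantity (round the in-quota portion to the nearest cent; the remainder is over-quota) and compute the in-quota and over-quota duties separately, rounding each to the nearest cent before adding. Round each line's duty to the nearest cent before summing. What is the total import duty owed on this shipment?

Line 1 (8202.38.24, Velmark, 5,658 units, €749,119.20):
Code 8202.38.24 is under a tariff-rate quota (threshold 2,509 units). In-quota: 2,509 units at 6%; over-quota: 3,149 units at 35.5%.
Pro-rata value split: in-quota = €749,119.20 × 2,509/5,658 = €332,191.60; over-quota = €749,119.20 − €332,191.60 = €416,927.60.
In-quota duty = €332,191.60 × 6% = €19,931.50. Over-quota duty = €416,927.60 × 35.5% = €148,009.30.
Line duty = €19,931.50 + €148,009.30 = €167,940.80.
Line 2 (1545.41.80, Ular, 2,548 kg, €372,848.84):
Base rate for 1545.41.80 is 18.5% + €2.69/kg.
Additional duty on 1545.41.80 from Ular: +69.1%. Applied ad valorem rate: 18.5% + 69.1% = 87.6%.
Duty = €372,848.84 × 87.6% + 2,548 × €2.69 = €333,469.70.
Total = €167,940.80 + €333,469.70 = €501,410.50.

€501,410.50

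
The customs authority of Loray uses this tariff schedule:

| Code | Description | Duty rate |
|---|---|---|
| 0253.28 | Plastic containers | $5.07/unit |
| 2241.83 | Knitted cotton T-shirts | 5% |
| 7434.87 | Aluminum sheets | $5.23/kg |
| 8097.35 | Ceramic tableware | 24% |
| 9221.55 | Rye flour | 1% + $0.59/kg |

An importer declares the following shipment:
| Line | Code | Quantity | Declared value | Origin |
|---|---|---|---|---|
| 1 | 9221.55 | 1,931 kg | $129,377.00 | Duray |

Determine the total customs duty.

$2,433.06

Line 1 (9221.55, Duray, 1,931 kg, $129,377.00):
Base rate for 9221.55 is 1% + $0.59/kg.
Duty = $129,377.00 × 1% + 1,931 × $0.59 = $2,433.06.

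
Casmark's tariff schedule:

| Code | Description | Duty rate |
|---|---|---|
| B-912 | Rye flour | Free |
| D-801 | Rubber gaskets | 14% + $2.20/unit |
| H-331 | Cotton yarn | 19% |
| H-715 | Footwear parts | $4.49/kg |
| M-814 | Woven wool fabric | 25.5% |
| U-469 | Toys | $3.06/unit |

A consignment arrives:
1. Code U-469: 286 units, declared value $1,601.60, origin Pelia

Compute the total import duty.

Line 1 (U-469, Pelia, 286 units, $1,601.60):
Base rate for U-469 is $3.06/unit.
Duty = 286 × $3.06 = $875.16.

$875.16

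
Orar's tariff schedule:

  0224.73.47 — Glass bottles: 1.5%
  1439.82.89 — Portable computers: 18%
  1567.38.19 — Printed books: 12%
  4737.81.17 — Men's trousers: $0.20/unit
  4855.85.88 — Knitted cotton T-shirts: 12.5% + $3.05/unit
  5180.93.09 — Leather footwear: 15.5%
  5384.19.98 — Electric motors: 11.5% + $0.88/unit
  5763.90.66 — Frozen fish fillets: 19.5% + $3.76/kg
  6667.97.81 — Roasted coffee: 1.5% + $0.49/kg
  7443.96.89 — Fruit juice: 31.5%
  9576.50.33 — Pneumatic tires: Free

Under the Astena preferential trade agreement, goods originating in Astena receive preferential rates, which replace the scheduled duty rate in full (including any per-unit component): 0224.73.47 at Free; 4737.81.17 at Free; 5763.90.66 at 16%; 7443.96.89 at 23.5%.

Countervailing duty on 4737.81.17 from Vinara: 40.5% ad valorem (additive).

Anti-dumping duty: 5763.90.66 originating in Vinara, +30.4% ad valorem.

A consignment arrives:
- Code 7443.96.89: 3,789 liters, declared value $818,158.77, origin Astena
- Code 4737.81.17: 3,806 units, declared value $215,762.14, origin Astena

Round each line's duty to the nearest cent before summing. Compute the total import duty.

$192,267.31

Line 1 (7443.96.89, Astena, 3,789 liters, $818,158.77):
Base rate for 7443.96.89 is 31.5%.
Origin Astena qualifies under the Orar–Astena agreement and 7443.96.89 is covered: preferential rate 23.5% applies instead.
Duty = $818,158.77 × 23.5% = $192,267.31.
Line 2 (4737.81.17, Astena, 3,806 units, $215,762.14):
Base rate for 4737.81.17 is $0.20/unit.
Origin Astena qualifies under the Orar–Astena agreement and 4737.81.17 is covered: preferential rate Free applies instead.
The additional-duty order on 4737.81.17 targets Vinara, not Astena; it does not apply.
Duty = $215,762.14 × 0% = $0.00.
Total = $192,267.31 + $0.00 = $192,267.31.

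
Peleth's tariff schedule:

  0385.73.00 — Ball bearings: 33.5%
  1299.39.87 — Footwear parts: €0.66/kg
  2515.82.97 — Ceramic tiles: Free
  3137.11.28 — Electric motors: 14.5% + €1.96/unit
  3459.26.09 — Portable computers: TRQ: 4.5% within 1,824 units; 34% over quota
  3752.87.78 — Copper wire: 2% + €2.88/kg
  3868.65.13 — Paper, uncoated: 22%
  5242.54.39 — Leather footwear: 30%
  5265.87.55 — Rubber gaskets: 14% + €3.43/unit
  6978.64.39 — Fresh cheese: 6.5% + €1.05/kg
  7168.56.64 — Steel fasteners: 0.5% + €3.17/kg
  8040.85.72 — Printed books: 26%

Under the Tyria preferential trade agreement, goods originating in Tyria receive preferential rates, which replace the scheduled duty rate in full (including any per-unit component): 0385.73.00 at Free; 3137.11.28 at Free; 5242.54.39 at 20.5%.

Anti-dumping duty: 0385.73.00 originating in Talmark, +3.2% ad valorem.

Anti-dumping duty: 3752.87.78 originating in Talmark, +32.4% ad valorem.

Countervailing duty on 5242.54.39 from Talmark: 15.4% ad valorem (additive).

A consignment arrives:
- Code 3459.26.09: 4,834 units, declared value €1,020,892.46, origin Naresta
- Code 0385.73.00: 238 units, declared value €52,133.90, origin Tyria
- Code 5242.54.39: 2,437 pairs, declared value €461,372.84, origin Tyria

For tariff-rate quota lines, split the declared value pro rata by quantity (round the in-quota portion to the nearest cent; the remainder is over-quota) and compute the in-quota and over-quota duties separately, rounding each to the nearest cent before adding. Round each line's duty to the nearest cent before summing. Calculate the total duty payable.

€328,047.76

Line 1 (3459.26.09, Naresta, 4,834 units, €1,020,892.46):
Code 3459.26.09 is under a tariff-rate quota (threshold 1,824 units). In-quota: 1,824 units at 4.5%; over-quota: 3,010 units at 34%.
Pro-rata value split: in-quota = €1,020,892.46 × 1,824/4,834 = €385,210.56; over-quota = €1,020,892.46 − €385,210.56 = €635,681.90.
In-quota duty = €385,210.56 × 4.5% = €17,334.48. Over-quota duty = €635,681.90 × 34% = €216,131.85.
Line duty = €17,334.48 + €216,131.85 = €233,466.33.
Line 2 (0385.73.00, Tyria, 238 units, €52,133.90):
Base rate for 0385.73.00 is 33.5%.
Origin Tyria qualifies under the Peleth–Tyria agreement and 0385.73.00 is covered: preferential rate Free applies instead.
The additional-duty order on 0385.73.00 targets Talmark, not Tyria; it does not apply.
Duty = €52,133.90 × 0% = €0.00.
Line 3 (5242.54.39, Tyria, 2,437 pairs, €461,372.84):
Base rate for 5242.54.39 is 30%.
Origin Tyria qualifies under the Peleth–Tyria agreement and 5242.54.39 is covered: preferential rate 20.5% applies instead.
The additional-duty order on 5242.54.39 targets Talmark, not Tyria; it does not apply.
Duty = €461,372.84 × 20.5% = €94,581.43.
Total = €233,466.33 + €0.00 + €94,581.43 = €328,047.76.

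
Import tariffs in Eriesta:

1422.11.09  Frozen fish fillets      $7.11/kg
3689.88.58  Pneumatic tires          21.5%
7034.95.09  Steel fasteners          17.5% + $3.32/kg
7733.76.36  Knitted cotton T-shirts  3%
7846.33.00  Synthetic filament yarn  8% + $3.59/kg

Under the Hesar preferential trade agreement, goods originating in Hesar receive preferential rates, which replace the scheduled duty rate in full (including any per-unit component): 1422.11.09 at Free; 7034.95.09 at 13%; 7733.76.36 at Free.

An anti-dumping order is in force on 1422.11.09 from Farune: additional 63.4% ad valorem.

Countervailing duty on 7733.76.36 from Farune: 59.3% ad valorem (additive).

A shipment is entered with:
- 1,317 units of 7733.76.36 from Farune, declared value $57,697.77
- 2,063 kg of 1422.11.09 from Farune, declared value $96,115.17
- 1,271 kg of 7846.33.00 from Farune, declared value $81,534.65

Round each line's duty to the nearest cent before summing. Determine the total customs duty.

Line 1 (7733.76.36, Farune, 1,317 units, $57,697.77):
Base rate for 7733.76.36 is 3%.
7733.76.36 has an FTA preferential rate, but origin Farune is not Hesar; base rate stands.
Additional duty on 7733.76.36 from Farune: +59.3%. Applied ad valorem rate: 3% + 59.3% = 62.3%.
Duty = $57,697.77 × 62.3% = $35,945.71.
Line 2 (1422.11.09, Farune, 2,063 kg, $96,115.17):
Base rate for 1422.11.09 is $7.11/kg.
1422.11.09 has an FTA preferential rate, but origin Farune is not Hesar; base rate stands.
Additional duty on 1422.11.09 from Farune: +63.4% ad valorem. Applied ad valorem rate = 63.4%.
Duty = $96,115.17 × 63.4% + 2,063 × $7.11 = $75,604.95.
Line 3 (7846.33.00, Farune, 1,271 kg, $81,534.65):
Base rate for 7846.33.00 is 8% + $3.59/kg.
Duty = $81,534.65 × 8% + 1,271 × $3.59 = $11,085.66.
Total = $35,945.71 + $75,604.95 + $11,085.66 = $122,636.32.

$122,636.32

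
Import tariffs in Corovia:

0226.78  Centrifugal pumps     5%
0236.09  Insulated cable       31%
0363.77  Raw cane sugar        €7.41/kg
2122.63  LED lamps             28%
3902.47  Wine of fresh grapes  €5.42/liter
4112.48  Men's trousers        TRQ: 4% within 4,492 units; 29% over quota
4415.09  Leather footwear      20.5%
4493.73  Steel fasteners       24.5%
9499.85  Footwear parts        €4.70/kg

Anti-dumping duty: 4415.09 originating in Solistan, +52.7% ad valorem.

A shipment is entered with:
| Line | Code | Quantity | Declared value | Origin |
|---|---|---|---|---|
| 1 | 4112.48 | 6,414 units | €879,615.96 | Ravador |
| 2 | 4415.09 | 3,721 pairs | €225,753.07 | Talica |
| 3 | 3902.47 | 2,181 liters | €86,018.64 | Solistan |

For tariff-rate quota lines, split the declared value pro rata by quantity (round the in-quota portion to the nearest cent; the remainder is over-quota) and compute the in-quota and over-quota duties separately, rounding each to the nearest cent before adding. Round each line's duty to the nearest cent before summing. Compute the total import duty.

€159,180.81

Line 1 (4112.48, Ravador, 6,414 units, €879,615.96):
Code 4112.48 is under a tariff-rate quota (threshold 4,492 units). In-quota: 4,492 units at 4%; over-quota: 1,922 units at 29%.
Pro-rata value split: in-quota = €879,615.96 × 4,492/6,414 = €616,032.88; over-quota = €879,615.96 − €616,032.88 = €263,583.08.
In-quota duty = €616,032.88 × 4% = €24,641.32. Over-quota duty = €263,583.08 × 29% = €76,439.09.
Line duty = €24,641.32 + €76,439.09 = €101,080.41.
Line 2 (4415.09, Talica, 3,721 pairs, €225,753.07):
Base rate for 4415.09 is 20.5%.
The additional-duty order on 4415.09 targets Solistan, not Talica; it does not apply.
Duty = €225,753.07 × 20.5% = €46,279.38.
Line 3 (3902.47, Solistan, 2,181 liters, €86,018.64):
Base rate for 3902.47 is €5.42/liter.
Duty = 2,181 × €5.42 = €11,821.02.
Total = €101,080.41 + €46,279.38 + €11,821.02 = €159,180.81.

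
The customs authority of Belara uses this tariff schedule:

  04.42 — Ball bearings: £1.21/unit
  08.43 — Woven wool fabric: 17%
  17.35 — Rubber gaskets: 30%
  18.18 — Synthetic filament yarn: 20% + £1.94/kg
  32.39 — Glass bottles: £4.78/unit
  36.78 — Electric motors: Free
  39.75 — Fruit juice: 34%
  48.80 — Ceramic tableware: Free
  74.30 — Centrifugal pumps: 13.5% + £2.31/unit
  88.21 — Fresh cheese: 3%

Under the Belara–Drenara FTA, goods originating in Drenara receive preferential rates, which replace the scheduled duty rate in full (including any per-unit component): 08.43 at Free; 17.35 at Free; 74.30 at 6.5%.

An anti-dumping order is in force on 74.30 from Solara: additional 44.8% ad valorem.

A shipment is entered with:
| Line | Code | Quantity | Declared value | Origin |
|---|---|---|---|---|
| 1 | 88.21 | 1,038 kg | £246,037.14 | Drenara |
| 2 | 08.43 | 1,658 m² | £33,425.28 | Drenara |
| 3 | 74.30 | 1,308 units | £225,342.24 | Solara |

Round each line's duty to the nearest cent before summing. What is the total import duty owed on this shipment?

Line 1 (88.21, Drenara, 1,038 kg, £246,037.14):
Base rate for 88.21 is 3%.
Origin Drenara is the FTA partner but 88.21 is not on the preference list; base rate stands.
Duty = £246,037.14 × 3% = £7,381.11.
Line 2 (08.43, Drenara, 1,658 m², £33,425.28):
Base rate for 08.43 is 17%.
Origin Drenara qualifies under the Belara–Drenara agreement and 08.43 is covered: preferential rate Free applies instead.
Duty = £33,425.28 × 0% = £0.00.
Line 3 (74.30, Solara, 1,308 units, £225,342.24):
Base rate for 74.30 is 13.5% + £2.31/unit.
74.30 has an FTA preferential rate, but origin Solara is not Drenara; base rate stands.
Additional duty on 74.30 from Solara: +44.8%. Applied ad valorem rate: 13.5% + 44.8% = 58.3%.
Duty = £225,342.24 × 58.3% + 1,308 × £2.31 = £134,396.01.
Total = £7,381.11 + £0.00 + £134,396.01 = £141,777.12.

£141,777.12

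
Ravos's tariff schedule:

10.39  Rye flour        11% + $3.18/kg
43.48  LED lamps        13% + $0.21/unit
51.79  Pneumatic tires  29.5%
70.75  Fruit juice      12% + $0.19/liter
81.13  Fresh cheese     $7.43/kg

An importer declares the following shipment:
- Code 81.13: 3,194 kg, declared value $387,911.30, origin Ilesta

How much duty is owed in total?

$23,731.42

Line 1 (81.13, Ilesta, 3,194 kg, $387,911.30):
Base rate for 81.13 is $7.43/kg.
Duty = 3,194 × $7.43 = $23,731.42.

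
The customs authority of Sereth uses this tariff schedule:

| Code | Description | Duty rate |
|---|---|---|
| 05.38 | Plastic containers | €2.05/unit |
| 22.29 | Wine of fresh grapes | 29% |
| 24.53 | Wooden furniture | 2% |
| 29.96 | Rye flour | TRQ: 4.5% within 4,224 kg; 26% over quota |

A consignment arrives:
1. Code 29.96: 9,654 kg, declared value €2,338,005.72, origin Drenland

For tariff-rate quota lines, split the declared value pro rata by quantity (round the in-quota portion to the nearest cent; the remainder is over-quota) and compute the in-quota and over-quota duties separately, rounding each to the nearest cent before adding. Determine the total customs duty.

€387,943.29

Line 1 (29.96, Drenland, 9,654 kg, €2,338,005.72):
Code 29.96 is under a tariff-rate quota (threshold 4,224 kg). In-quota: 4,224 kg at 4.5%; over-quota: 5,430 kg at 26%.
Pro-rata value split: in-quota = €2,338,005.72 × 4,224/9,654 = €1,022,968.32; over-quota = €2,338,005.72 − €1,022,968.32 = €1,315,037.40.
In-quota duty = €1,022,968.32 × 4.5% = €46,033.57. Over-quota duty = €1,315,037.40 × 26% = €341,909.72.
Line duty = €46,033.57 + €341,909.72 = €387,943.29.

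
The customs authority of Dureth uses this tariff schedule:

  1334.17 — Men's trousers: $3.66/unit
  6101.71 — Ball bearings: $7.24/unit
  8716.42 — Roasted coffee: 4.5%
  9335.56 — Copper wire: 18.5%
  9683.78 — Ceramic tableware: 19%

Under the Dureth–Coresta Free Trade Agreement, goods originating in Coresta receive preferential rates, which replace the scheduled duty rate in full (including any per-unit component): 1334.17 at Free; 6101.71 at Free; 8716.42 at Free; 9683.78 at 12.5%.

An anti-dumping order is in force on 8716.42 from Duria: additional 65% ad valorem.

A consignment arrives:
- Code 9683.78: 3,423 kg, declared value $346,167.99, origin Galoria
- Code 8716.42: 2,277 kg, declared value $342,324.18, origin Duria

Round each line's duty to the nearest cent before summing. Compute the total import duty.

Line 1 (9683.78, Galoria, 3,423 kg, $346,167.99):
Base rate for 9683.78 is 19%.
9683.78 has an FTA preferential rate, but origin Galoria is not Coresta; base rate stands.
Duty = $346,167.99 × 19% = $65,771.92.
Line 2 (8716.42, Duria, 2,277 kg, $342,324.18):
Base rate for 8716.42 is 4.5%.
8716.42 has an FTA preferential rate, but origin Duria is not Coresta; base rate stands.
Additional duty on 8716.42 from Duria: +65%. Applied ad valorem rate: 4.5% + 65% = 69.5%.
Duty = $342,324.18 × 69.5% = $237,915.31.
Total = $65,771.92 + $237,915.31 = $303,687.23.

$303,687.23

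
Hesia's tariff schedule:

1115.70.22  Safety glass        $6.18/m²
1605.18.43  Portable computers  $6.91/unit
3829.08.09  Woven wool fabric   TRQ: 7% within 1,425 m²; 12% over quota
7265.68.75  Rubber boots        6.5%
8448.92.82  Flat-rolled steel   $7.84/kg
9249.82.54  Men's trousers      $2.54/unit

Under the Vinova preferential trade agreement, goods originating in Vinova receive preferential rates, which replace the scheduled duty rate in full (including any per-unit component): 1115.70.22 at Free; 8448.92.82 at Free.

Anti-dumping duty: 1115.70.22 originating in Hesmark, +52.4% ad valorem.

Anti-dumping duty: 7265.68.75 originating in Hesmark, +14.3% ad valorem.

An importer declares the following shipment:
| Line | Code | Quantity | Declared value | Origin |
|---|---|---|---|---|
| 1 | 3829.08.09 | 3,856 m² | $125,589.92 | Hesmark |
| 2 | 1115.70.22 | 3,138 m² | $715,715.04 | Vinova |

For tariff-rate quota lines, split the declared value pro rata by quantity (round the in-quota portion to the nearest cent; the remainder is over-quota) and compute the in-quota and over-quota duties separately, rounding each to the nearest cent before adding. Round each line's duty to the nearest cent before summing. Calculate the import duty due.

$12,750.18

Line 1 (3829.08.09, Hesmark, 3,856 m², $125,589.92):
Code 3829.08.09 is under a tariff-rate quota (threshold 1,425 m²). In-quota: 1,425 m² at 7%; over-quota: 2,431 m² at 12%.
Pro-rata value split: in-quota = $125,589.92 × 1,425/3,856 = $46,412.25; over-quota = $125,589.92 − $46,412.25 = $79,177.67.
In-quota duty = $46,412.25 × 7% = $3,248.86. Over-quota duty = $79,177.67 × 12% = $9,501.32.
Line duty = $3,248.86 + $9,501.32 = $12,750.18.
Line 2 (1115.70.22, Vinova, 3,138 m², $715,715.04):
Base rate for 1115.70.22 is $6.18/m².
Origin Vinova qualifies under the Hesia–Vinova agreement and 1115.70.22 is covered: preferential rate Free applies instead.
The additional-duty order on 1115.70.22 targets Hesmark, not Vinova; it does not apply.
Duty = $715,715.04 × 0% = $0.00.
Total = $12,750.18 + $0.00 = $12,750.18.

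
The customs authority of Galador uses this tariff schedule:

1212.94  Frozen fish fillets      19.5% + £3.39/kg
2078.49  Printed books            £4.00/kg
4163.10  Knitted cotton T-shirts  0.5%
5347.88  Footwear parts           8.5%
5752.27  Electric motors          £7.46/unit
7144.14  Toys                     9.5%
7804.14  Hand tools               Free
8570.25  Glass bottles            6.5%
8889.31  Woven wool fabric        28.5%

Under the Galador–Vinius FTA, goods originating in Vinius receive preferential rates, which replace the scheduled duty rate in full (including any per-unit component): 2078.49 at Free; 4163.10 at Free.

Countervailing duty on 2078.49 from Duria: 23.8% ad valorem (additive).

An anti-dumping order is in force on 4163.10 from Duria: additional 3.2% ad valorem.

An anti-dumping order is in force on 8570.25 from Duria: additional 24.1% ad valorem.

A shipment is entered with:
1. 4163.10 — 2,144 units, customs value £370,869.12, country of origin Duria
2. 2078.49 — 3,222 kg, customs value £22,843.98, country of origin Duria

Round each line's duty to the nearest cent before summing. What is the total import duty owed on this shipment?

Line 1 (4163.10, Duria, 2,144 units, £370,869.12):
Base rate for 4163.10 is 0.5%.
4163.10 has an FTA preferential rate, but origin Duria is not Vinius; base rate stands.
Additional duty on 4163.10 from Duria: +3.2%. Applied ad valorem rate: 0.5% + 3.2% = 3.7%.
Duty = £370,869.12 × 3.7% = £13,722.16.
Line 2 (2078.49, Duria, 3,222 kg, £22,843.98):
Base rate for 2078.49 is £4.00/kg.
2078.49 has an FTA preferential rate, but origin Duria is not Vinius; base rate stands.
Additional duty on 2078.49 from Duria: +23.8% ad valorem. Applied ad valorem rate = 23.8%.
Duty = £22,843.98 × 23.8% + 3,222 × £4.00 = £18,324.87.
Total = £13,722.16 + £18,324.87 = £32,047.03.

£32,047.03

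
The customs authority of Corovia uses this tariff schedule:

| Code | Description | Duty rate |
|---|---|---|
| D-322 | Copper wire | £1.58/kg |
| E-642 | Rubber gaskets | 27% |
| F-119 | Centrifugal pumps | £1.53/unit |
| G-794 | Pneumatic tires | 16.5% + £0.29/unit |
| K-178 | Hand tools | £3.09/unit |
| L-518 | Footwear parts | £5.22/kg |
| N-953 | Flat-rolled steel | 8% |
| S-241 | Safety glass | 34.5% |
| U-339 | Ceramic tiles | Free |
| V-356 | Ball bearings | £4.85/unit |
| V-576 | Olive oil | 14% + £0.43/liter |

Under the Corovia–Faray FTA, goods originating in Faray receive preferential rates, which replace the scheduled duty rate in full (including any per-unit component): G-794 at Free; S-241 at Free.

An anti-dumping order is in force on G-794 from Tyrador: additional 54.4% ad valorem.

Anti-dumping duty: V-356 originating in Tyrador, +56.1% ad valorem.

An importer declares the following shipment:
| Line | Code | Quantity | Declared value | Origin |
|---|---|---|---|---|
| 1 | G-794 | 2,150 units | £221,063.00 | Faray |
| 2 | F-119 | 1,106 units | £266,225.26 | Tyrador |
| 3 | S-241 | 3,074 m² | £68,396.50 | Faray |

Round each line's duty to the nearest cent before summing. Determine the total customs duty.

£1,692.18

Line 1 (G-794, Faray, 2,150 units, £221,063.00):
Base rate for G-794 is 16.5% + £0.29/unit.
Origin Faray qualifies under the Corovia–Faray agreement and G-794 is covered: preferential rate Free applies instead.
The additional-duty order on G-794 targets Tyrador, not Faray; it does not apply.
Duty = £221,063.00 × 0% = £0.00.
Line 2 (F-119, Tyrador, 1,106 units, £266,225.26):
Base rate for F-119 is £1.53/unit.
Duty = 1,106 × £1.53 = £1,692.18.
Line 3 (S-241, Faray, 3,074 m², £68,396.50):
Base rate for S-241 is 34.5%.
Origin Faray qualifies under the Corovia–Faray agreement and S-241 is covered: preferential rate Free applies instead.
Duty = £68,396.50 × 0% = £0.00.
Total = £0.00 + £1,692.18 + £0.00 = £1,692.18.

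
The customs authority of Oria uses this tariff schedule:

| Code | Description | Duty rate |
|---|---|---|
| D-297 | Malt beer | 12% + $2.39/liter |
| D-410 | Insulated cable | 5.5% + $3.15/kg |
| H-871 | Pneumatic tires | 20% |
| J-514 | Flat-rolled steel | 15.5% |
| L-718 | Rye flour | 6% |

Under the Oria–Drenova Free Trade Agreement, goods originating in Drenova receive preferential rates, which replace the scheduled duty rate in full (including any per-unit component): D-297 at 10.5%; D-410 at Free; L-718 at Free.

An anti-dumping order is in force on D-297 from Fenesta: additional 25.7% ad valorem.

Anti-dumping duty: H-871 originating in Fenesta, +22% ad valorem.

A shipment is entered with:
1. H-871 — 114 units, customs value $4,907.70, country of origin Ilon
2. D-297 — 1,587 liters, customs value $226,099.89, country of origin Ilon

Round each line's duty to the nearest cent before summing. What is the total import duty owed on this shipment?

Line 1 (H-871, Ilon, 114 units, $4,907.70):
Base rate for H-871 is 20%.
The additional-duty order on H-871 targets Fenesta, not Ilon; it does not apply.
Duty = $4,907.70 × 20% = $981.54.
Line 2 (D-297, Ilon, 1,587 liters, $226,099.89):
Base rate for D-297 is 12% + $2.39/liter.
D-297 has an FTA preferential rate, but origin Ilon is not Drenova; base rate stands.
The additional-duty order on D-297 targets Fenesta, not Ilon; it does not apply.
Duty = $226,099.89 × 12% + 1,587 × $2.39 = $30,924.92.
Total = $981.54 + $30,924.92 = $31,906.46.

$31,906.46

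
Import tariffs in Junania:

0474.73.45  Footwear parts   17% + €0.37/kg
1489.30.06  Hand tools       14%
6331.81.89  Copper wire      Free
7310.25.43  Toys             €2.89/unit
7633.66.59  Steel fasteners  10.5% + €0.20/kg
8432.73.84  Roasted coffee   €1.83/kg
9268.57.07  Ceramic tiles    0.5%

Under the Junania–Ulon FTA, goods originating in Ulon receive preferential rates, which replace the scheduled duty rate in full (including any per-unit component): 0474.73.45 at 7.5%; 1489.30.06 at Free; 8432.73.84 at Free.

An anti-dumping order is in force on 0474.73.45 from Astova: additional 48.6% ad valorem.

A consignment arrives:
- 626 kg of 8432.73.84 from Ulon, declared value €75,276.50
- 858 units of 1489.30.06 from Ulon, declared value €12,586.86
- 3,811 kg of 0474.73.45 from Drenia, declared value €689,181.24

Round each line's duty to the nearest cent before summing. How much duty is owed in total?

Line 1 (8432.73.84, Ulon, 626 kg, €75,276.50):
Base rate for 8432.73.84 is €1.83/kg.
Origin Ulon qualifies under the Junania–Ulon agreement and 8432.73.84 is covered: preferential rate Free applies instead.
Duty = €75,276.50 × 0% = €0.00.
Line 2 (1489.30.06, Ulon, 858 units, €12,586.86):
Base rate for 1489.30.06 is 14%.
Origin Ulon qualifies under the Junania–Ulon agreement and 1489.30.06 is covered: preferential rate Free applies instead.
Duty = €12,586.86 × 0% = €0.00.
Line 3 (0474.73.45, Drenia, 3,811 kg, €689,181.24):
Base rate for 0474.73.45 is 17% + €0.37/kg.
0474.73.45 has an FTA preferential rate, but origin Drenia is not Ulon; base rate stands.
The additional-duty order on 0474.73.45 targets Astova, not Drenia; it does not apply.
Duty = €689,181.24 × 17% + 3,811 × €0.37 = €118,570.88.
Total = €0.00 + €0.00 + €118,570.88 = €118,570.88.

€118,570.88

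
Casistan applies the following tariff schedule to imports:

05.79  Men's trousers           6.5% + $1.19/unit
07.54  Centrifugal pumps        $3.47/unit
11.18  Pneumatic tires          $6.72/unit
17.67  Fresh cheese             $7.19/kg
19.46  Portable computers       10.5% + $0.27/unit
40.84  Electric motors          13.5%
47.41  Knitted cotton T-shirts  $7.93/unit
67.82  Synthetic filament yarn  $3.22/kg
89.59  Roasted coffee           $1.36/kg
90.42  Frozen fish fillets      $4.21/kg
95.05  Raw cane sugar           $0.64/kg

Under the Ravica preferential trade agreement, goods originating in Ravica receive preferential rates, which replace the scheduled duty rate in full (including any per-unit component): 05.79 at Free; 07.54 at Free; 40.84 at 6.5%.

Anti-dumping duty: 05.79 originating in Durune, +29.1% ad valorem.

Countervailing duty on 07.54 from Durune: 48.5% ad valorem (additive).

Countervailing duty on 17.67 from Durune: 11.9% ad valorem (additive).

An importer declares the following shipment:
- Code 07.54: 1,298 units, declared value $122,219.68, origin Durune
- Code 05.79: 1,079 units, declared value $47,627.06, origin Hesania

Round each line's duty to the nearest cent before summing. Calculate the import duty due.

Line 1 (07.54, Durune, 1,298 units, $122,219.68):
Base rate for 07.54 is $3.47/unit.
07.54 has an FTA preferential rate, but origin Durune is not Ravica; base rate stands.
Additional duty on 07.54 from Durune: +48.5% ad valorem. Applied ad valorem rate = 48.5%.
Duty = $122,219.68 × 48.5% + 1,298 × $3.47 = $63,780.60.
Line 2 (05.79, Hesania, 1,079 units, $47,627.06):
Base rate for 05.79 is 6.5% + $1.19/unit.
05.79 has an FTA preferential rate, but origin Hesania is not Ravica; base rate stands.
The additional-duty order on 05.79 targets Durune, not Hesania; it does not apply.
Duty = $47,627.06 × 6.5% + 1,079 × $1.19 = $4,379.77.
Total = $63,780.60 + $4,379.77 = $68,160.37.

$68,160.37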